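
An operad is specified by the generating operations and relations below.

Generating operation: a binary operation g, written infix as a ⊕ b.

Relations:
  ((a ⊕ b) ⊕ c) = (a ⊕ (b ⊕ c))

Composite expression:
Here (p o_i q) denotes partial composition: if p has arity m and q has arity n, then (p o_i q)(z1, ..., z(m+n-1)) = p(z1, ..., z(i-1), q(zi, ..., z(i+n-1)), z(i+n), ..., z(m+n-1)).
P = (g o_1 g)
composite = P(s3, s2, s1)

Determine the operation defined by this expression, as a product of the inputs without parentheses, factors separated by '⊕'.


s3 ⊕ s2 ⊕ s1


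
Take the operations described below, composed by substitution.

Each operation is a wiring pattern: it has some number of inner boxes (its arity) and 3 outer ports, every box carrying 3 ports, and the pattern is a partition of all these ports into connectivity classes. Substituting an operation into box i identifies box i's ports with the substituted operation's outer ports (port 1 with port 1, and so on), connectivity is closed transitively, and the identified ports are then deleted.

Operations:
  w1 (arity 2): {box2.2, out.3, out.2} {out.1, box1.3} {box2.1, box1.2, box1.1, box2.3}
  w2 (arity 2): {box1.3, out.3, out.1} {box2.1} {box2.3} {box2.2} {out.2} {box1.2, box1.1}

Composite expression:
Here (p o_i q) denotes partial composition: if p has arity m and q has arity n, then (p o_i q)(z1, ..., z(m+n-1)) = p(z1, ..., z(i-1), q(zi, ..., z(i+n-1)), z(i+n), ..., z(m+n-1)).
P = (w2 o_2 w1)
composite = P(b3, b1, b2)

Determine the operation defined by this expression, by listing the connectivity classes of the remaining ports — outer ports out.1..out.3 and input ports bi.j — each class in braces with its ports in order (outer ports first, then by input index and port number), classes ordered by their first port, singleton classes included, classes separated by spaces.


Substituting into w2 glues patterns; closure does the rest.
stage w1: inputs (b1, b2), connectivity {out.1, b1.3} {out.2, out.3, b2.2} {b1.1, b1.2, b2.1, b2.3}, out.j its boundary
stage w2: inputs (b3, b1, b2), connectivity {out.1, out.3, b3.3} {out.2} {b1.1, b1.2, b2.1, b2.3} {b1.3} {b2.2} {b3.1, b3.2}, out.j its boundary

{out.1, out.3, b3.3} {out.2} {b1.1, b1.2, b2.1, b2.3} {b1.3} {b2.2} {b3.1, b3.2}


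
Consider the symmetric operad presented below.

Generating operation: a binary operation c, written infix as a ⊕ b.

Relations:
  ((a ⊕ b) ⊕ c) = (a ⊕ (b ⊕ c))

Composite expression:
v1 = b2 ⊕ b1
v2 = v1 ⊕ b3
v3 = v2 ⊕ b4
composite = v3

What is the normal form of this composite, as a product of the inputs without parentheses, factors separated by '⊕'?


b2 ⊕ b1 ⊕ b3 ⊕ b4

Key point: c is associative — brackets drop, the b-order remains.
(b2 ⊕ b1) flattens to b2 ⊕ b1
((b2 ⊕ b1) ⊕ b3) flattens to b2 ⊕ b1 ⊕ b3
(((b2 ⊕ b1) ⊕ b3) ⊕ b4) flattens to b2 ⊕ b1 ⊕ b3 ⊕ b4


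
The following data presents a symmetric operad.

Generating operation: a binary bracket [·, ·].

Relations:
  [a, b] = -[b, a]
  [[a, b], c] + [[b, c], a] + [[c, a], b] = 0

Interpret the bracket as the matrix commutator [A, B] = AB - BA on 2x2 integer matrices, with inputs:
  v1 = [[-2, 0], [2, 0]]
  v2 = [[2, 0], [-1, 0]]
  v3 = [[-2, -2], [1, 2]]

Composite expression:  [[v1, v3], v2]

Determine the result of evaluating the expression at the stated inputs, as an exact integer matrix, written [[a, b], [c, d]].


[v1, v3] = [[4, 4], [-6, -4]]
[[v1, v3], v2] = [[-4, -8], [-4, 4]]

[[-4, -8], [-4, 4]]


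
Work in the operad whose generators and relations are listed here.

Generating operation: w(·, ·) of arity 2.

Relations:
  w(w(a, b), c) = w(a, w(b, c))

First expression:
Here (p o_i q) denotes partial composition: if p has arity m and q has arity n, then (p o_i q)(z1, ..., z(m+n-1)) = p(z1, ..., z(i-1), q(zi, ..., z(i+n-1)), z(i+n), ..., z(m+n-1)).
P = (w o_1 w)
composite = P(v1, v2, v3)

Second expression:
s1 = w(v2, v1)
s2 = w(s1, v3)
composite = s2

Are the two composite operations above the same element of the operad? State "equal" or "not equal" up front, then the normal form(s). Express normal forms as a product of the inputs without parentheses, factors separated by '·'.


not equal: they reduce to v1 · v2 · v3 and v2 · v1 · v3


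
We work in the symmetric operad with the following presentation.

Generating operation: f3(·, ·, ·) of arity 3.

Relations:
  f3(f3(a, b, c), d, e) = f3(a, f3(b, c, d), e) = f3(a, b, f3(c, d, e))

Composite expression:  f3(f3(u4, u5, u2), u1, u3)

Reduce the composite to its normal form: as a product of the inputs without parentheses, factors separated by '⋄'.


u4 ⋄ u5 ⋄ u2 ⋄ u1 ⋄ u3

All parenthesizations of f3 agree; list the u-inputs left to right.
f3(u4, u5, u2) linearizes to u4 ⋄ u5 ⋄ u2
f3(f3(u4, u5, u2), u1, u3) linearizes to u4 ⋄ u5 ⋄ u2 ⋄ u1 ⋄ u3


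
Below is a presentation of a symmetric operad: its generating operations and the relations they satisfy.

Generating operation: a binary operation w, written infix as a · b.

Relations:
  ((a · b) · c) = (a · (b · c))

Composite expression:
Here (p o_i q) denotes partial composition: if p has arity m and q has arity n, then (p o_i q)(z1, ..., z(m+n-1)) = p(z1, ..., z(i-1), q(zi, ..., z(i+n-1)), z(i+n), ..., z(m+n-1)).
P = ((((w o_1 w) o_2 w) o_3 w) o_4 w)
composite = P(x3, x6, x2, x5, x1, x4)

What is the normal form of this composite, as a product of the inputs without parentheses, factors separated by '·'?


x3 · x6 · x2 · x5 · x1 · x4


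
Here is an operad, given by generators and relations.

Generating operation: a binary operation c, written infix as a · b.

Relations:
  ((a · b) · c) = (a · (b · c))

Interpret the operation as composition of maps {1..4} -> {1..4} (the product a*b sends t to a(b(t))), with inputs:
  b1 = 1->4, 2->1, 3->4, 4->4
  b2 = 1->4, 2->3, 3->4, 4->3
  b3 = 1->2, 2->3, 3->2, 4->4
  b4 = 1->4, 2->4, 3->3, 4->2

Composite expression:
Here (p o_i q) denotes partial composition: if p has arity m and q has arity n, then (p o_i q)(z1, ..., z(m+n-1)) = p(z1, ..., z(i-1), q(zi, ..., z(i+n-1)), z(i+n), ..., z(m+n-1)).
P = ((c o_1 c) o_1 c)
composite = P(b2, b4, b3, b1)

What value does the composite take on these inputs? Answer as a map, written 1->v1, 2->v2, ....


(b2 · b4) = 1->3, 2->3, 3->4, 4->3
((b2 · b4) · b3) = 1->3, 2->4, 3->3, 4->3
(((b2 · b4) · b3) · b1) = 1->3, 2->3, 3->3, 4->3

1->3, 2->3, 3->3, 4->3


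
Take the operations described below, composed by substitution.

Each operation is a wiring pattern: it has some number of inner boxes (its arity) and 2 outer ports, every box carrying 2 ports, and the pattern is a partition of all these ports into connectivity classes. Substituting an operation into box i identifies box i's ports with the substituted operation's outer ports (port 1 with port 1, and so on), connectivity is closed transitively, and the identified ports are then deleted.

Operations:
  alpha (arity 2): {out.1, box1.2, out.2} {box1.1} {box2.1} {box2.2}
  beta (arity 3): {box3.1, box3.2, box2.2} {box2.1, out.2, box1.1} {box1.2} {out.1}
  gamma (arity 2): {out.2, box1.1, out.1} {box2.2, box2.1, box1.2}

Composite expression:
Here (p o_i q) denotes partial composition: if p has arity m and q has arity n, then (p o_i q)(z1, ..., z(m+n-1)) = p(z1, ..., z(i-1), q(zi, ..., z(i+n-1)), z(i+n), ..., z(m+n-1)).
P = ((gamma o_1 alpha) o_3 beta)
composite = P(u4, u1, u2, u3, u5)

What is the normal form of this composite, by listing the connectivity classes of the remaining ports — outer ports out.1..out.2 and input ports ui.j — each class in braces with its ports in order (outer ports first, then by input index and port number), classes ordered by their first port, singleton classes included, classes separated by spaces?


{out.1, out.2, u2.1, u3.1, u4.2} {u1.1} {u1.2} {u2.2} {u3.2, u5.1, u5.2} {u4.1}

Treat the ports identified at gamma as solder joints: merge, then drop.
stage alpha: inputs (u4, u1), connectivity {out.1, out.2, u4.2} {u1.1} {u1.2} {u4.1}, out.j its boundary
stage beta: inputs (u2, u3, u5), connectivity {out.1} {out.2, u2.1, u3.1} {u2.2} {u3.2, u5.1, u5.2}, out.j its boundary
stage gamma: inputs (u4, u1, u2, u3, u5), connectivity {out.1, out.2, u2.1, u3.1, u4.2} {u1.1} {u1.2} {u2.2} {u3.2, u5.1, u5.2} {u4.1}, out.j its boundary


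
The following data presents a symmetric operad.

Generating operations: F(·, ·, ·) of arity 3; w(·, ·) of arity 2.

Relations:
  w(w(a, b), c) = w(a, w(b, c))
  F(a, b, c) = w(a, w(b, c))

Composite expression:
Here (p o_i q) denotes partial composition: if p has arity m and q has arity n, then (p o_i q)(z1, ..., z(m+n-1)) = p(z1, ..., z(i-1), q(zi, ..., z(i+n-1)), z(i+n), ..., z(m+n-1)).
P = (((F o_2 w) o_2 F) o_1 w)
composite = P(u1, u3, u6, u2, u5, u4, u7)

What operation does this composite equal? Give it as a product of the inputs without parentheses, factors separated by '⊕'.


u1 ⊕ u3 ⊕ u6 ⊕ u2 ⊕ u5 ⊕ u4 ⊕ u7

Associativity of F dissolves the nesting; only the u-input order survives.
w(u1, u3) unparenthesizes to u1 ⊕ u3
F(u6, u2, u5) unparenthesizes to u6 ⊕ u2 ⊕ u5
w(F(u6, u2, u5), u4) unparenthesizes to u6 ⊕ u2 ⊕ u5 ⊕ u4
F(w(u1, u3), w(F(u6, u2, u5), u4), u7) unparenthesizes to u1 ⊕ u3 ⊕ u6 ⊕ u2 ⊕ u5 ⊕ u4 ⊕ u7


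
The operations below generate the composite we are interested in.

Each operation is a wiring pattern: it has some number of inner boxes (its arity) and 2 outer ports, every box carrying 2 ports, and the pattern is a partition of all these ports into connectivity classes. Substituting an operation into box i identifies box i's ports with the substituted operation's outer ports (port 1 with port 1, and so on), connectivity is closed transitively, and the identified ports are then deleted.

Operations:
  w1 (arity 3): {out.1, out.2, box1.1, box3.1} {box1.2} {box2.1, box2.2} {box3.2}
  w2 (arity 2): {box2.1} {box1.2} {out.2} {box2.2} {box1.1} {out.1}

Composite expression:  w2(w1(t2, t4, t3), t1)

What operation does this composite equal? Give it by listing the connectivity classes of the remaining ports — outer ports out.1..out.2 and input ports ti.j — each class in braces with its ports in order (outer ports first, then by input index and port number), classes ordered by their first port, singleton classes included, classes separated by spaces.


{out.1} {out.2} {t1.1} {t1.2} {t2.1, t3.1} {t2.2} {t3.2} {t4.1, t4.2}

Connectivity passes through glued w2-boundaries; trace each wire chain.
stage w1: inputs (t2, t4, t3), connectivity {out.1, out.2, t2.1, t3.1} {t2.2} {t3.2} {t4.1, t4.2}, out.j its boundary
stage w2: inputs (t2, t4, t3, t1), connectivity {out.1} {out.2} {t1.1} {t1.2} {t2.1, t3.1} {t2.2} {t3.2} {t4.1, t4.2}, out.j its boundary


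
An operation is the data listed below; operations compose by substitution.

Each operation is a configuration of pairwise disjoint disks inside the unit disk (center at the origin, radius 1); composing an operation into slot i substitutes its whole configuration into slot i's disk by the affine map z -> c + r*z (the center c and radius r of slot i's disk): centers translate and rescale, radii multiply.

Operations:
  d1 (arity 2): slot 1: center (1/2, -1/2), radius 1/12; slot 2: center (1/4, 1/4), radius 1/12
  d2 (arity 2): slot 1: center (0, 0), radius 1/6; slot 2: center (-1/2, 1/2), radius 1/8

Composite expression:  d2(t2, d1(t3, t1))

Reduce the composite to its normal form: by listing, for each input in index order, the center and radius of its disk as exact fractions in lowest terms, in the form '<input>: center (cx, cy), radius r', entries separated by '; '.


t1: center (-15/32, 17/32), radius 1/96; t2: center (0, 0), radius 1/6; t3: center (-7/16, 7/16), radius 1/96

Each t-disk chains the slot maps above it in d2; radii multiply.
tracing t2 down its 1-map path: center (0, 0), radius 1/6
tracing t3 down its 2-map path: center (-7/16, 7/16), radius 1/96
tracing t1 down its 2-map path: center (-15/32, 17/32), radius 1/96


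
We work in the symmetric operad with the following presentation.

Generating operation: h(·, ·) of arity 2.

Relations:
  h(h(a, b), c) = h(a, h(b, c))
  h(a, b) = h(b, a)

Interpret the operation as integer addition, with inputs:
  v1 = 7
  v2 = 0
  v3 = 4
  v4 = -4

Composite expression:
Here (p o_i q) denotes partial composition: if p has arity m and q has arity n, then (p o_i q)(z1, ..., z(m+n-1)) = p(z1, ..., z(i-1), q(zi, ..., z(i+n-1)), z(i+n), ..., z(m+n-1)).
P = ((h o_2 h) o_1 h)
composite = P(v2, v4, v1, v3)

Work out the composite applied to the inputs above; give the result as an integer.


7

h(v2, v4) = -4
h(v1, v3) = 11
h(h(v2, v4), h(v1, v3)) = 7


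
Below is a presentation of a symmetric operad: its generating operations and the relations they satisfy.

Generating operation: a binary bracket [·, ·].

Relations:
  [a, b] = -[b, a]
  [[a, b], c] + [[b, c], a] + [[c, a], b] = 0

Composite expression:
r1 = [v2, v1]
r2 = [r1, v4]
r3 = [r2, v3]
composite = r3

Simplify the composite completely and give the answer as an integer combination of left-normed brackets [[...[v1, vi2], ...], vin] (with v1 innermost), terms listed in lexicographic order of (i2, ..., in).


In the tensor algebra, words opening v1 carry the v1-anchored form.
Composite bracket: [[[v2, v1], v4], v3]
Each bracket splits as ab - ba, giving 8 signed words (2^3 = 8).
Keep just the words that open with v1:
  v1v2v4v3 (sign -1) contributes -[[[v1, v2], v4], v3]

-[[[v1, v2], v4], v3]


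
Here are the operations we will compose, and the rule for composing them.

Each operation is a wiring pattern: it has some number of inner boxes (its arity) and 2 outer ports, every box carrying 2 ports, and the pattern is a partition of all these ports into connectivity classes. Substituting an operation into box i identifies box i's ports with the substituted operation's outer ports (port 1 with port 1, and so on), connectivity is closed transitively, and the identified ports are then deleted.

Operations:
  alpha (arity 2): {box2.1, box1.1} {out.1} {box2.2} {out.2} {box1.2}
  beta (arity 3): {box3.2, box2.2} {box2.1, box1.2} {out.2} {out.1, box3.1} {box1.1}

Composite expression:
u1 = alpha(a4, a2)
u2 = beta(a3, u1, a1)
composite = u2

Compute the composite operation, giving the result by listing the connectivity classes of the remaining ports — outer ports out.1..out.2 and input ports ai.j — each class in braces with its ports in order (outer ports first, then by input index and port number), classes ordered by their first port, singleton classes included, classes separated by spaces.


{out.1, a1.1} {out.2} {a1.2} {a2.1, a4.1} {a2.2} {a3.1} {a3.2} {a4.2}

Two ports join when wires chain via beta-identified ports.
composing alpha on (a4, a2), with out.j its own outer ports: {out.1} {out.2} {a2.1, a4.1} {a2.2} {a4.2}
composing beta on (a3, a4, a2, a1), with out.j its own outer ports: {out.1, a1.1} {out.2} {a1.2} {a2.1, a4.1} {a2.2} {a3.1} {a3.2} {a4.2}


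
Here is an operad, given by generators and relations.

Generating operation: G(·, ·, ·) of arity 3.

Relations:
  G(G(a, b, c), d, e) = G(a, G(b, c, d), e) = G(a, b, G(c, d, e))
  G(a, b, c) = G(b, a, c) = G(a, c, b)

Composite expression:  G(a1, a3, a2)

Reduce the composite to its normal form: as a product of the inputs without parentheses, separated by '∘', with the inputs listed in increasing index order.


Key point: G commutes, so take the a-inputs in any fixed order.
G(a1, a3, a2) unparenthesizes to a1 ∘ a3 ∘ a2
putting the inputs in ascending order: a1 ∘ a2 ∘ a3

a1 ∘ a2 ∘ a3


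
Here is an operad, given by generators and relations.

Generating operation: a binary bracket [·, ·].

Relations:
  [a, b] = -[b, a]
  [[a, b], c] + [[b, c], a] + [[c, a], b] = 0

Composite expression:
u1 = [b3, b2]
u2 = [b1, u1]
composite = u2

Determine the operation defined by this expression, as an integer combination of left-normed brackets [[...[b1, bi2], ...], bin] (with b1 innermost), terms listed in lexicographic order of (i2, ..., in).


-[[b1, b2], b3] + [[b1, b3], b2]


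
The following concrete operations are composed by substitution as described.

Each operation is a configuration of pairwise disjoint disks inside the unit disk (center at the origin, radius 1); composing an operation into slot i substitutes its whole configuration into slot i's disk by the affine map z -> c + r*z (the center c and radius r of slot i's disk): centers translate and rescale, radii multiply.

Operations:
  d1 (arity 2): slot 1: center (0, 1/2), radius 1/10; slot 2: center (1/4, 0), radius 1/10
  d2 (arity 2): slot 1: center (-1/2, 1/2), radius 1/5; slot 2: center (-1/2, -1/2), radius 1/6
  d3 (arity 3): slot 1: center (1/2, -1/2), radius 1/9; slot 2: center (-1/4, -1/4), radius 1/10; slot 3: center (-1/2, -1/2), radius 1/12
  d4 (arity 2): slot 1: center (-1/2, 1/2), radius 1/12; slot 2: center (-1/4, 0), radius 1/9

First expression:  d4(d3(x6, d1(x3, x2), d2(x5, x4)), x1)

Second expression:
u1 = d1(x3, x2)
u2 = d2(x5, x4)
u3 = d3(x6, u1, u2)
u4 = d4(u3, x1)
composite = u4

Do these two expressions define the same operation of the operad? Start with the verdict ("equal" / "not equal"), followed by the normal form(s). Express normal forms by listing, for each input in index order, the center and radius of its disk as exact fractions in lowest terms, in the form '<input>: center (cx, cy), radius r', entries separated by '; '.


equal — both sides give x1: center (-1/4, 0), radius 1/9; x2: center (-83/160, 23/48), radius 1/1200; x3: center (-25/48, 29/60), radius 1/1200; x4: center (-157/288, 131/288), radius 1/864; x5: center (-157/288, 133/288), radius 1/720; x6: center (-11/24, 11/24), radius 1/108

In normal form, the first expression is x1: center (-1/4, 0), radius 1/9; x2: center (-83/160, 23/48), radius 1/1200; x3: center (-25/48, 29/60), radius 1/1200; x4: center (-157/288, 131/288), radius 1/864; x5: center (-157/288, 133/288), radius 1/720; x6: center (-11/24, 11/24), radius 1/108
In normal form, the second expression is x1: center (-1/4, 0), radius 1/9; x2: center (-83/160, 23/48), radius 1/1200; x3: center (-25/48, 29/60), radius 1/1200; x4: center (-157/288, 131/288), radius 1/864; x5: center (-157/288, 133/288), radius 1/720; x6: center (-11/24, 11/24), radius 1/108
One common form — equal.


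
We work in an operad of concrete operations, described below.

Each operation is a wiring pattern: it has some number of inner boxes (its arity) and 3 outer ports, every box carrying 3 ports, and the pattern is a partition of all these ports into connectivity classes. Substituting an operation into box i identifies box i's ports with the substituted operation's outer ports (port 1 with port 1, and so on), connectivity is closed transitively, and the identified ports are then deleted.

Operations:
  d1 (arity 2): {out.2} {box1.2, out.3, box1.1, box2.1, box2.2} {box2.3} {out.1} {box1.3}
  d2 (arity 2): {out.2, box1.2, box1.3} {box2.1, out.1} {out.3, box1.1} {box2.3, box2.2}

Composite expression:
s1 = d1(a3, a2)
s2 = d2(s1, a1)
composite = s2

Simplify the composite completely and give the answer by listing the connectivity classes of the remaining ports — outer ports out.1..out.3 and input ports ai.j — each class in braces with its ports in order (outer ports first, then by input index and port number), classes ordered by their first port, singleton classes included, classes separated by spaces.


{out.1, a1.1} {out.2, a2.1, a2.2, a3.1, a3.2} {out.3} {a1.2, a1.3} {a2.3} {a3.3}


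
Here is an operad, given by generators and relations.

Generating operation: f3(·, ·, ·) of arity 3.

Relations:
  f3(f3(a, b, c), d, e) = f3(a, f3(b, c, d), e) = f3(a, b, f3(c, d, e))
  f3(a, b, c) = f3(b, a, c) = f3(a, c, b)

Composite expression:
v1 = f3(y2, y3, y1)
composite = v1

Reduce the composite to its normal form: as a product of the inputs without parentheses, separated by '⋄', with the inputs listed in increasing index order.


Any arrangement under f3 is one operation, so sort the y-inputs.
f3(y2, y3, y1) spells out as y2 ⋄ y3 ⋄ y1
putting the inputs in ascending order: y1 ⋄ y2 ⋄ y3

y1 ⋄ y2 ⋄ y3


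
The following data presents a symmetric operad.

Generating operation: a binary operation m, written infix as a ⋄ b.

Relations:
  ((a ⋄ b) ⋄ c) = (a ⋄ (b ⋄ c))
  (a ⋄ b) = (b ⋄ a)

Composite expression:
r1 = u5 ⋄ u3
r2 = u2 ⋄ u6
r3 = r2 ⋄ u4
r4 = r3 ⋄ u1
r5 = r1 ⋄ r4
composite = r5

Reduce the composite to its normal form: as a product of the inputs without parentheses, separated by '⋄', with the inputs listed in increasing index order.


u1 ⋄ u2 ⋄ u3 ⋄ u4 ⋄ u5 ⋄ u6

Any arrangement under m is one operation, so sort the u-inputs.
(u5 ⋄ u3) flattens to u5 ⋄ u3
(u2 ⋄ u6) flattens to u2 ⋄ u6
((u2 ⋄ u6) ⋄ u4) flattens to u2 ⋄ u6 ⋄ u4
(((u2 ⋄ u6) ⋄ u4) ⋄ u1) flattens to u2 ⋄ u6 ⋄ u4 ⋄ u1
((u5 ⋄ u3) ⋄ (((u2 ⋄ u6) ⋄ u4) ⋄ u1)) flattens to u5 ⋄ u3 ⋄ u2 ⋄ u6 ⋄ u4 ⋄ u1
rearranged into index order: u1 ⋄ u2 ⋄ u3 ⋄ u4 ⋄ u5 ⋄ u6


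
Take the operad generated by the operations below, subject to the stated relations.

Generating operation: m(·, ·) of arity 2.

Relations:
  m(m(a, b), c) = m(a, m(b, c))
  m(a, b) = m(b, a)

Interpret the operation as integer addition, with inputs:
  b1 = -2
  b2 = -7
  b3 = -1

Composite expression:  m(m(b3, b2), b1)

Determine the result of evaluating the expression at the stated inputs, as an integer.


-10

m(b3, b2) = -8
m(m(b3, b2), b1) = -10


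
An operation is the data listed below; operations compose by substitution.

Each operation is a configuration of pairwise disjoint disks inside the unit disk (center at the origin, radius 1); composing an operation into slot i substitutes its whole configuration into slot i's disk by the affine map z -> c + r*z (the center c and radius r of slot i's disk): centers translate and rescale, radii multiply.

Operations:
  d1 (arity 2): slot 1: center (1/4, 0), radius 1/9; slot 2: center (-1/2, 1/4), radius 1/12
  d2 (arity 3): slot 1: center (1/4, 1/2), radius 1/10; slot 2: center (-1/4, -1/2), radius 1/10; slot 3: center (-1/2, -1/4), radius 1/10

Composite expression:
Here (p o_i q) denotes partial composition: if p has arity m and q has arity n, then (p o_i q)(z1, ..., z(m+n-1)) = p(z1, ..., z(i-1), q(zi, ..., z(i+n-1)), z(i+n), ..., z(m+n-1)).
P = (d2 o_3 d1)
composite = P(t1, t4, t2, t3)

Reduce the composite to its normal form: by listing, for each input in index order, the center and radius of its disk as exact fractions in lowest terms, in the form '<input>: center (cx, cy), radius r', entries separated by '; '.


Below d2, radii multiply path by path; the t-disk centers shift.
tracing t1 down its 1-map path: center (1/4, 1/2), radius 1/10
tracing t4 down its 1-map path: center (-1/4, -1/2), radius 1/10
tracing t2 down its 2-map path: center (-19/40, -1/4), radius 1/90
tracing t3 down its 2-map path: center (-11/20, -9/40), radius 1/120

t1: center (1/4, 1/2), radius 1/10; t2: center (-19/40, -1/4), radius 1/90; t3: center (-11/20, -9/40), radius 1/120; t4: center (-1/4, -1/2), radius 1/10


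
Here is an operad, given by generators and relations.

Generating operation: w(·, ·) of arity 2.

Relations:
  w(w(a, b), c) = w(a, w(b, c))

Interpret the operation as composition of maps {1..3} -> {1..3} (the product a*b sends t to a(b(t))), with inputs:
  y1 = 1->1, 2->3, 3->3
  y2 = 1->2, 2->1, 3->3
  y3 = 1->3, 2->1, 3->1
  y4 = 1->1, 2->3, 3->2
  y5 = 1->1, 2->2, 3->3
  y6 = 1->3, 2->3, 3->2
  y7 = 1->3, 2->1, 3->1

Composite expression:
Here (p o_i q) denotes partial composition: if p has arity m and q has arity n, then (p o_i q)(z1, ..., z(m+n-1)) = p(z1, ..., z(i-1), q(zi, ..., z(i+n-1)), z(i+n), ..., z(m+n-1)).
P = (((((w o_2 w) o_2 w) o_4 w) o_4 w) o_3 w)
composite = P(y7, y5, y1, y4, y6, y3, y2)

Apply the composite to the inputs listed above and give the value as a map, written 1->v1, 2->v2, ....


1->1, 2->1, 3->1

w(y1, y4) = 1->1, 2->3, 3->3
w(y5, w(y1, y4)) = 1->1, 2->3, 3->3
w(y6, y3) = 1->2, 2->3, 3->3
w(w(y6, y3), y2) = 1->3, 2->2, 3->3
w(w(y5, w(y1, y4)), w(w(y6, y3), y2)) = 1->3, 2->3, 3->3
w(y7, w(w(y5, w(y1, y4)), w(w(y6, y3), y2))) = 1->1, 2->1, 3->1


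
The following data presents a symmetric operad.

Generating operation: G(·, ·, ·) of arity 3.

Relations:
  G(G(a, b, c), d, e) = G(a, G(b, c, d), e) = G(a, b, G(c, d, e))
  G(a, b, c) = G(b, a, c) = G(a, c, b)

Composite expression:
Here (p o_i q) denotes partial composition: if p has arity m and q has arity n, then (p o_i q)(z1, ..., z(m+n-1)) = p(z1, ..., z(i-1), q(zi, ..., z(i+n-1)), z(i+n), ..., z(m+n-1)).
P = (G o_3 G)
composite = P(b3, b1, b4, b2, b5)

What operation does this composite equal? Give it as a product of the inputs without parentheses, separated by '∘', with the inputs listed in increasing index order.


Both nesting and order wash out for G; what remains is which b's occur.
G(b4, b2, b5) unparenthesizes to b4 ∘ b2 ∘ b5
G(b3, b1, G(b4, b2, b5)) unparenthesizes to b3 ∘ b1 ∘ b4 ∘ b2 ∘ b5
putting the inputs in ascending order: b1 ∘ b2 ∘ b3 ∘ b4 ∘ b5

b1 ∘ b2 ∘ b3 ∘ b4 ∘ b5


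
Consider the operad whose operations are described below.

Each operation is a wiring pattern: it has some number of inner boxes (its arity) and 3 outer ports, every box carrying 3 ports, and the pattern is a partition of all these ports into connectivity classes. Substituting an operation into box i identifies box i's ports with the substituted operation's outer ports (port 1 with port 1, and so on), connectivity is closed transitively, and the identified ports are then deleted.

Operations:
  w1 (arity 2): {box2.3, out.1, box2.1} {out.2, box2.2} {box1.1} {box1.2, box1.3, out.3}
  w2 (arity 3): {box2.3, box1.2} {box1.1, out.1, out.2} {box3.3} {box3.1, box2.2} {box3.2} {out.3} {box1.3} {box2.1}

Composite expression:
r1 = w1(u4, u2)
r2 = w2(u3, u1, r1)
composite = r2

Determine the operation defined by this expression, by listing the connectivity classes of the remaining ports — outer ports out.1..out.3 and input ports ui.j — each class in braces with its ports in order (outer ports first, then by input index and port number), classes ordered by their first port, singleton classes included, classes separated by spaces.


After gluing at w2, chains via deleted ports link the u-ports.
through w1, on inputs (u4, u2): {out.1, u2.1, u2.3} {out.2, u2.2} {out.3, u4.2, u4.3} {u4.1} (out.j = stage outer ports)
through w2, on inputs (u3, u1, u4, u2): {out.1, out.2, u3.1} {out.3} {u1.1} {u1.2, u2.1, u2.3} {u1.3, u3.2} {u2.2} {u3.3} {u4.1} {u4.2, u4.3} (out.j = stage outer ports)

{out.1, out.2, u3.1} {out.3} {u1.1} {u1.2, u2.1, u2.3} {u1.3, u3.2} {u2.2} {u3.3} {u4.1} {u4.2, u4.3}


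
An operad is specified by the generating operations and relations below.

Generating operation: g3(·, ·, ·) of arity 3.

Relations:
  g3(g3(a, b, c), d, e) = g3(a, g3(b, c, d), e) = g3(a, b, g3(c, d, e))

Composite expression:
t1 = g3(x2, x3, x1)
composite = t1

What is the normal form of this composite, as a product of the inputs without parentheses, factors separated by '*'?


x2 * x3 * x1

The g3-tree's shape is irrelevant; the x-reading-order decides.
g3(x2, x3, x1) reduces to x2 * x3 * x1


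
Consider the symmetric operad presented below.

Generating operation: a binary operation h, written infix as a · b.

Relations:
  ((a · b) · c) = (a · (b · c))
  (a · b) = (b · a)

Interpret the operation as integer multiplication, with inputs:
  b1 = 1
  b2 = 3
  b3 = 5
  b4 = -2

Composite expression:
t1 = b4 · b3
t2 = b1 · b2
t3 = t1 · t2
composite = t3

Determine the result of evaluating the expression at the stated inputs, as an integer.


-30

(b4 · b3) = -10
(b1 · b2) = 3
((b4 · b3) · (b1 · b2)) = -30


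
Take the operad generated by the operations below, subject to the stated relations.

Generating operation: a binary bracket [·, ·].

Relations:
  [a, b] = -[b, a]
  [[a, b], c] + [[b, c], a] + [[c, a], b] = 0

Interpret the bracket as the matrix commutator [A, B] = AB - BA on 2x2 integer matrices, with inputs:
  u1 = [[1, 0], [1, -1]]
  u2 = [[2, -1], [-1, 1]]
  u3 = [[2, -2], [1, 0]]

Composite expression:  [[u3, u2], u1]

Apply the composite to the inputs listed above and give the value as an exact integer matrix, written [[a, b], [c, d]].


[[0, 0], [0, 0]]


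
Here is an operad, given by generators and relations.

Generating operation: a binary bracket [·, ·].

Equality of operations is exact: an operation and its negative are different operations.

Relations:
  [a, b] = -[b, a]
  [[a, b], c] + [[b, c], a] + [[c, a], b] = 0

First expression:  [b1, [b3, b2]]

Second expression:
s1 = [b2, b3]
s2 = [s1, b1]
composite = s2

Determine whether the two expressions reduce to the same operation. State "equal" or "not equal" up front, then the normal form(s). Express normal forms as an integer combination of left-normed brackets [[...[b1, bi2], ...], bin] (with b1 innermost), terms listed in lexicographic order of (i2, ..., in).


Reducing the first expression gives -[[b1, b2], b3] + [[b1, b3], b2]
Reducing the second expression gives -[[b1, b2], b3] + [[b1, b3], b2]
The normal forms match — equal.

equal; the common form is -[[b1, b2], b3] + [[b1, b3], b2]


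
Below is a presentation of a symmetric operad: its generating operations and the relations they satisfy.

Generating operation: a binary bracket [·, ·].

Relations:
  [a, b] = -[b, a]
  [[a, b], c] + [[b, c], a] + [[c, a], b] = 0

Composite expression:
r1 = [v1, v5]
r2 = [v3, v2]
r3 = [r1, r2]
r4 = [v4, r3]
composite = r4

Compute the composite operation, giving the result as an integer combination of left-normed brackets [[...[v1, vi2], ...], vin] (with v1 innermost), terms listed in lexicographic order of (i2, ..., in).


[[[[v1, v5], v2], v3], v4] - [[[[v1, v5], v3], v2], v4]

Antisymmetry and Jacobi reduce to v1-anchored left-normed brackets.
Composite bracket: [v4, [[v1, v5], [v3, v2]]]
Under [a, b] = ab - ba we get 16 signed associative words (2^4 = 16).
Only words starting with v1 matter:
  v1v5v2v3v4 (sign +1) contributes +[[[[v1, v5], v2], v3], v4]
  v1v5v3v2v4 (sign -1) contributes -[[[[v1, v5], v3], v2], v4]


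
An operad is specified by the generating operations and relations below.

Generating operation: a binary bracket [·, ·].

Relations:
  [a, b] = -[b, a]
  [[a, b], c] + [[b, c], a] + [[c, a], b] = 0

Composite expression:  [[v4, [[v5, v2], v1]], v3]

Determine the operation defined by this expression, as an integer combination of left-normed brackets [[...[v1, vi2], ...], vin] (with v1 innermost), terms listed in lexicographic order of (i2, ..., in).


-[[[[v1, v2], v5], v4], v3] + [[[[v1, v5], v2], v4], v3]

Left-normed coefficients sit on the v1-initial expansion words.
Composite bracket: [[v4, [[v5, v2], v1]], v3]
The bracket unfolds into 16 signed words via [a, b] = ab - ba (2^4 = 16).
Only words starting with v1 matter:
  from v1v2v5v4v3, sign -1: term -[[[[v1, v2], v5], v4], v3]
  from v1v5v2v4v3, sign +1: term +[[[[v1, v5], v2], v4], v3]


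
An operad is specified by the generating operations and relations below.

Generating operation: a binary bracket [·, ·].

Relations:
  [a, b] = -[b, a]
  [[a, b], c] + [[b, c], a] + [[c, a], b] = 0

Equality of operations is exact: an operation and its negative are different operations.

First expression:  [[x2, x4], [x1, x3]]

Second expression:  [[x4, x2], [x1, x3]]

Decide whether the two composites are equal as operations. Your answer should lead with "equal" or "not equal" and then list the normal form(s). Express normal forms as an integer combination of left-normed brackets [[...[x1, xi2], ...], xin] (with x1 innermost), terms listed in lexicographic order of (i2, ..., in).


not equal; the first gives -[[[x1, x3], x2], x4] + [[[x1, x3], x4], x2] and the second [[[x1, x3], x2], x4] - [[[x1, x3], x4], x2]

The first expression, normalized: -[[[x1, x3], x2], x4] + [[[x1, x3], x4], x2]
The second expression, normalized: [[[x1, x3], x2], x4] - [[[x1, x3], x4], x2]
No match — not equal.


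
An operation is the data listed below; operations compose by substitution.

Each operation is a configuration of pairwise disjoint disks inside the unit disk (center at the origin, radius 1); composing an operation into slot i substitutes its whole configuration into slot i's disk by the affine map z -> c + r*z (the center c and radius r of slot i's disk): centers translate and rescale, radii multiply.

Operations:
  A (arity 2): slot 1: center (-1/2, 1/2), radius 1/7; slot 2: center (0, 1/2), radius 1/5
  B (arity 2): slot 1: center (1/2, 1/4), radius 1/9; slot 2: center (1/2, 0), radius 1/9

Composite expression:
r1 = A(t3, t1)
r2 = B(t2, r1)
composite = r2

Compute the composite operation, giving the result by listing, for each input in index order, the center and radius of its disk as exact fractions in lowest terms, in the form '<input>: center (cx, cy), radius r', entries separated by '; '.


t1: center (1/2, 1/18), radius 1/45; t2: center (1/2, 1/4), radius 1/9; t3: center (4/9, 1/18), radius 1/63


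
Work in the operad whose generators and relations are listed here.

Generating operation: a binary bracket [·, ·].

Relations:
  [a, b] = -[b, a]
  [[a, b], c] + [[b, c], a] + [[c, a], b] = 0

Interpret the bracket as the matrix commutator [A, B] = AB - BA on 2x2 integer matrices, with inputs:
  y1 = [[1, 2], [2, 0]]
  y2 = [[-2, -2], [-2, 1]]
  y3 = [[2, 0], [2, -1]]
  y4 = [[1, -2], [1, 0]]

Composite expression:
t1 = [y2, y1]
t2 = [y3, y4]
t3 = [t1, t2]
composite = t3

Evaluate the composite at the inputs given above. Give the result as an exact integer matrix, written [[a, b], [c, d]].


[[28, 32], [32, -28]]


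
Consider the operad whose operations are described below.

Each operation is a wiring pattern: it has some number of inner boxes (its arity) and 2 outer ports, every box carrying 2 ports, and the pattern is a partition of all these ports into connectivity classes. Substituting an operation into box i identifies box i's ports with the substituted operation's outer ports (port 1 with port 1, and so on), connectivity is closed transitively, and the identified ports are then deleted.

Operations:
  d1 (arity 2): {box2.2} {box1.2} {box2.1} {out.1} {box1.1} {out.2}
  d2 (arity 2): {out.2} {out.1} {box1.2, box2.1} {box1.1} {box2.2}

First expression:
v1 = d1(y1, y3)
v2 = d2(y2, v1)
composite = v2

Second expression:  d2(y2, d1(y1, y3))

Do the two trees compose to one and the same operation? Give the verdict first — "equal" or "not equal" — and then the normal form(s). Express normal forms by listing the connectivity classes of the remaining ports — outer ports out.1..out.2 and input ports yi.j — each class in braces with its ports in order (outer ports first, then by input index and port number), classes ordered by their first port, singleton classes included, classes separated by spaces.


equal; both compose to {out.1} {out.2} {y1.1} {y1.2} {y2.1} {y2.2} {y3.1} {y3.2}


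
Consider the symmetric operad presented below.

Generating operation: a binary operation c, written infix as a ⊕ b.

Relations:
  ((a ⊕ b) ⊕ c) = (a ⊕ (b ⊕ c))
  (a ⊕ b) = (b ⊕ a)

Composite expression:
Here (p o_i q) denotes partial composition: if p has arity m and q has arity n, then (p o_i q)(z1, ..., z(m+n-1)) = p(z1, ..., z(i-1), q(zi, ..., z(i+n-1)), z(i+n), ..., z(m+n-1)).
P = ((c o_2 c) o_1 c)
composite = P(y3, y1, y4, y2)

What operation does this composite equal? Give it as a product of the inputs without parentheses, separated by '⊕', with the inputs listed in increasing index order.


y1 ⊕ y2 ⊕ y3 ⊕ y4

Shape and order are irrelevant to c; the y-input set decides.
(y3 ⊕ y1) reduces to y3 ⊕ y1
(y4 ⊕ y2) reduces to y4 ⊕ y2
((y3 ⊕ y1) ⊕ (y4 ⊕ y2)) reduces to y3 ⊕ y1 ⊕ y4 ⊕ y2
commutativity sorts the factors: y1 ⊕ y2 ⊕ y3 ⊕ y4


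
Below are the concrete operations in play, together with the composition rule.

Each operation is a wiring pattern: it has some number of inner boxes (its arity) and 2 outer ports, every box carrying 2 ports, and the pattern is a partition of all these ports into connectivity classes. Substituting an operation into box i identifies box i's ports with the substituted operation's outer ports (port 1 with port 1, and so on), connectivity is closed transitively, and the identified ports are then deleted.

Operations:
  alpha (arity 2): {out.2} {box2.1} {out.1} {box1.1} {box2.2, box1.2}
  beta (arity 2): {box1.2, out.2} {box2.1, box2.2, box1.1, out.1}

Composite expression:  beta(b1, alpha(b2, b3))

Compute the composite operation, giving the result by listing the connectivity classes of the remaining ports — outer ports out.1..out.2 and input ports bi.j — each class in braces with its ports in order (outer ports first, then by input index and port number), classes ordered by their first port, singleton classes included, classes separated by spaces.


{out.1, b1.1} {out.2, b1.2} {b2.1} {b2.2, b3.2} {b3.1}

Treat the ports identified at beta as solder joints: merge, then drop.
after alpha, the pattern on (b2, b3) reads {out.1} {out.2} {b2.1} {b2.2, b3.2} {b3.1} (out.j = its outer ports)
after beta, the pattern on (b1, b2, b3) reads {out.1, b1.1} {out.2, b1.2} {b2.1} {b2.2, b3.2} {b3.1} (out.j = its outer ports)


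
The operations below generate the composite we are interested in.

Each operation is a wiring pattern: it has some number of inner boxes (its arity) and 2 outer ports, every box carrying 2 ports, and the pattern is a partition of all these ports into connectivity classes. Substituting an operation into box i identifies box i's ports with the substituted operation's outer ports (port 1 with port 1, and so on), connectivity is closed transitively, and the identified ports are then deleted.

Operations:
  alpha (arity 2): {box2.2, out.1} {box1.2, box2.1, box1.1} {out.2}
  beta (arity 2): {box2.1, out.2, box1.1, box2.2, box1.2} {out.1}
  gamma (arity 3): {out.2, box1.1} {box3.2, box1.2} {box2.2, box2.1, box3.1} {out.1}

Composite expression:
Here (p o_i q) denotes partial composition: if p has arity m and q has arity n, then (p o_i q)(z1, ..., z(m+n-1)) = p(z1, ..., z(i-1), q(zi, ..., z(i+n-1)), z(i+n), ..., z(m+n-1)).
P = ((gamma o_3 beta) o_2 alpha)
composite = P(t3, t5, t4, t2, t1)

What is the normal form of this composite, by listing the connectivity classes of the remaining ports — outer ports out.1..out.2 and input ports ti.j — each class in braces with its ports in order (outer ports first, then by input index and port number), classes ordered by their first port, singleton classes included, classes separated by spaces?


{out.1} {out.2, t3.1} {t1.1, t1.2, t2.1, t2.2, t3.2} {t4.1, t5.1, t5.2} {t4.2}

Substituting into gamma glues patterns; closure does the rest.
the subtree at alpha composes to {out.1, t4.2} {out.2} {t4.1, t5.1, t5.2} on (t5, t4); out.j = own outer ports
the subtree at beta composes to {out.1} {out.2, t1.1, t1.2, t2.1, t2.2} on (t2, t1); out.j = own outer ports
the subtree at gamma composes to {out.1} {out.2, t3.1} {t1.1, t1.2, t2.1, t2.2, t3.2} {t4.1, t5.1, t5.2} {t4.2} on (t3, t5, t4, t2, t1); out.j = own outer ports


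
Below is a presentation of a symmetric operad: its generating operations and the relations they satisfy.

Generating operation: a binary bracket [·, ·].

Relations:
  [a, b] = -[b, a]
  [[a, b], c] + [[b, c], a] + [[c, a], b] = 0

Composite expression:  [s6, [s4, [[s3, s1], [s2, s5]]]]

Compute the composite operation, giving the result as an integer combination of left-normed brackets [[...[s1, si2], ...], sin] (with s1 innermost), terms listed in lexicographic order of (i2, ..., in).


Left-normed coefficients sit on the s1-initial expansion words.
Composite bracket: [s6, [s4, [[s3, s1], [s2, s5]]]]
Under [a, b] = ab - ba we get 32 signed associative words (2^5 = 32).
Collect the words opening with s1:
  word s1s3s2s5s4s6 has sign -1, contributing -[[[[[s1, s3], s2], s5], s4], s6]
  word s1s3s5s2s4s6 has sign +1, contributing +[[[[[s1, s3], s5], s2], s4], s6]

-[[[[[s1, s3], s2], s5], s4], s6] + [[[[[s1, s3], s5], s2], s4], s6]


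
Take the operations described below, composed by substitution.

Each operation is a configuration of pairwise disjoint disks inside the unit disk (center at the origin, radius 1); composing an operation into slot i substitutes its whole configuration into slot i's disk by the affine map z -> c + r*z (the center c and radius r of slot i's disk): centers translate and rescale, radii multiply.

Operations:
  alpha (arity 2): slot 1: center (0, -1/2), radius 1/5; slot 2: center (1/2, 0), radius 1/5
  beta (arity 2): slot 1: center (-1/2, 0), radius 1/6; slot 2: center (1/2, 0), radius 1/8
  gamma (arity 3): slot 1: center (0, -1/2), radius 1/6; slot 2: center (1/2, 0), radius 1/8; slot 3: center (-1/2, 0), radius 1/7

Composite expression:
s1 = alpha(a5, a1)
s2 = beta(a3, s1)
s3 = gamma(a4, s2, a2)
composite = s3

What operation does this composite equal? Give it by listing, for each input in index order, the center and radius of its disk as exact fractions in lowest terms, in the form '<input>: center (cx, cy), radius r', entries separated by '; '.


Each a-disk chains the slot maps above it in gamma; radii multiply.
for a4, the 1-step affine chain lands on center (0, -1/2), radius 1/6
for a3, the 2-step affine chain lands on center (7/16, 0), radius 1/48
for a5, the 3-step affine chain lands on center (9/16, -1/128), radius 1/320
for a1, the 3-step affine chain lands on center (73/128, 0), radius 1/320
for a2, the 1-step affine chain lands on center (-1/2, 0), radius 1/7

a1: center (73/128, 0), radius 1/320; a2: center (-1/2, 0), radius 1/7; a3: center (7/16, 0), radius 1/48; a4: center (0, -1/2), radius 1/6; a5: center (9/16, -1/128), radius 1/320
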